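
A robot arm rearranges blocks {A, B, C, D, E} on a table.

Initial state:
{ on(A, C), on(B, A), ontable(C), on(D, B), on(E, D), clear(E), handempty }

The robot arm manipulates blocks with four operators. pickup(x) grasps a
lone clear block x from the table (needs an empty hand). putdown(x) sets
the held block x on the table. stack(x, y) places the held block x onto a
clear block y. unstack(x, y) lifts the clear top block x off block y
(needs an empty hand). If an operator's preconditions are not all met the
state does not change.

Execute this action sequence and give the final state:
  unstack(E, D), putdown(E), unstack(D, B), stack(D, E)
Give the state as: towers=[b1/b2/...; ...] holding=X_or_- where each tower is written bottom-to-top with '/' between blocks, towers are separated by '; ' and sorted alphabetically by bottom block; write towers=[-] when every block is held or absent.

towers=[C/A/B; E/D] holding=-

step 1 (unstack(E, D)): towers=[C/A/B/D] holding=E
step 2 (putdown(E)): towers=[C/A/B/D; E] holding=-
step 3 (unstack(D, B)): towers=[C/A/B; E] holding=D
step 4 (stack(D, E)): towers=[C/A/B; E/D] holding=-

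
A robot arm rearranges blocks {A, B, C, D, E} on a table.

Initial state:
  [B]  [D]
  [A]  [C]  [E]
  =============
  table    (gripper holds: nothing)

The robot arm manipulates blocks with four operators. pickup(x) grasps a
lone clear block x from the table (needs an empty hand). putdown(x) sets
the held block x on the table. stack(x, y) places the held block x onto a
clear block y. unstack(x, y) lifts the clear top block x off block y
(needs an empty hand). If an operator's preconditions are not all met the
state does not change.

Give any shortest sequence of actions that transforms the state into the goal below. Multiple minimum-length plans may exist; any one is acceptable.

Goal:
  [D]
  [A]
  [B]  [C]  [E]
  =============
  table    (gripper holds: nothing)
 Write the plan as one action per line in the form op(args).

unstack(B, A)
putdown(B)
pickup(A)
stack(A, B)
unstack(D, C)
stack(D, A)

step 1 (unstack(B, A)): towers=[A; C/D; E] holding=B
step 2 (putdown(B)): towers=[A; B; C/D; E] holding=-
step 3 (pickup(A)): towers=[B; C/D; E] holding=A
step 4 (stack(A, B)): towers=[B/A; C/D; E] holding=-
step 5 (unstack(D, C)): towers=[B/A; C; E] holding=D
step 6 (stack(D, A)): towers=[B/A/D; C; E] holding=-
goal check: towers=[B/A/D; C; E] holding=- — reached (length 6, optimal by BFS)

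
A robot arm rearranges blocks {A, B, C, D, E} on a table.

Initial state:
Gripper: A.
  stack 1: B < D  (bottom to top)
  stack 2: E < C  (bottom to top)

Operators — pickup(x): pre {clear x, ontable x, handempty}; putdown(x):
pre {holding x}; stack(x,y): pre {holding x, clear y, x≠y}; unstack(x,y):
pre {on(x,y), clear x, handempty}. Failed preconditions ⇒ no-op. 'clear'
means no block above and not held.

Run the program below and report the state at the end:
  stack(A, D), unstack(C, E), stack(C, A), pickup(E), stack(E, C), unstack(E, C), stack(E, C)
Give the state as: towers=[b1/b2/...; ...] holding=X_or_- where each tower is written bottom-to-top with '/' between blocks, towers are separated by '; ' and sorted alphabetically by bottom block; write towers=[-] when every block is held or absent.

towers=[B/D/A/C/E] holding=-

step 1 (stack(A, D)): towers=[B/D/A; E/C] holding=-
step 2 (unstack(C, E)): towers=[B/D/A; E] holding=C
step 3 (stack(C, A)): towers=[B/D/A/C; E] holding=-
step 4 (pickup(E)): towers=[B/D/A/C] holding=E
step 5 (stack(E, C)): towers=[B/D/A/C/E] holding=-
step 6 (unstack(E, C)): towers=[B/D/A/C] holding=E
step 7 (stack(E, C)): towers=[B/D/A/C/E] holding=-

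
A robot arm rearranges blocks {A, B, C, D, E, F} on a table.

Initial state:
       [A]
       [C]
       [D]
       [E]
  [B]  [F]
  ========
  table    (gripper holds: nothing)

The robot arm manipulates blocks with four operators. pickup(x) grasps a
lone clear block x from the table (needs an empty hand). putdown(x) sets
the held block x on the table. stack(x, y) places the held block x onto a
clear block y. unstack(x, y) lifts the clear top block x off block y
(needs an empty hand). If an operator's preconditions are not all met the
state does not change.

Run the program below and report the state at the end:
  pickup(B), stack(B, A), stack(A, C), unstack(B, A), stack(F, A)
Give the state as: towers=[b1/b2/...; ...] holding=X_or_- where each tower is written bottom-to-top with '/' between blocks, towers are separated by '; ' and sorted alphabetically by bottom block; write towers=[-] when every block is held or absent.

step 1 (pickup(B)): towers=[F/E/D/C/A] holding=B
step 2 (stack(B, A)): towers=[F/E/D/C/A/B] holding=-
step 3 (stack(A, C)) [no-op]: towers=[F/E/D/C/A/B] holding=-
step 4 (unstack(B, A)): towers=[F/E/D/C/A] holding=B
step 5 (stack(F, A)) [no-op]: towers=[F/E/D/C/A] holding=B

towers=[F/E/D/C/A] holding=B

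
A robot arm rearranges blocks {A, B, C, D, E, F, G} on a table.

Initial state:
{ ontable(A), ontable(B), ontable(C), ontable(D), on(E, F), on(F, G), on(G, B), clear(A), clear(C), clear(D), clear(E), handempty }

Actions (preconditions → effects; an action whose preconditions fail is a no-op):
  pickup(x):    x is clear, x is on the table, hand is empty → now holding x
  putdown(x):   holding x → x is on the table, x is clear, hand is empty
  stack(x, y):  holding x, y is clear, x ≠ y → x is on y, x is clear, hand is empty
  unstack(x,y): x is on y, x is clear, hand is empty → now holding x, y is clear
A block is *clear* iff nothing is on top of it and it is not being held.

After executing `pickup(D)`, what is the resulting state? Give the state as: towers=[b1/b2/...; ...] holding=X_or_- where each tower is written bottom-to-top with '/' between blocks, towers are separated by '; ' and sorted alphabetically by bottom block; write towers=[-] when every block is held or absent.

towers=[A; B/G/F/E; C] holding=D

before: towers=[A; B/G/F/E; C; D] holding=-
pre[pickup(D)]: clear(D) ✓, ontable(D) ✓, handempty ✓
all met → apply pickup(D)
after:  towers=[A; B/G/F/E; C] holding=D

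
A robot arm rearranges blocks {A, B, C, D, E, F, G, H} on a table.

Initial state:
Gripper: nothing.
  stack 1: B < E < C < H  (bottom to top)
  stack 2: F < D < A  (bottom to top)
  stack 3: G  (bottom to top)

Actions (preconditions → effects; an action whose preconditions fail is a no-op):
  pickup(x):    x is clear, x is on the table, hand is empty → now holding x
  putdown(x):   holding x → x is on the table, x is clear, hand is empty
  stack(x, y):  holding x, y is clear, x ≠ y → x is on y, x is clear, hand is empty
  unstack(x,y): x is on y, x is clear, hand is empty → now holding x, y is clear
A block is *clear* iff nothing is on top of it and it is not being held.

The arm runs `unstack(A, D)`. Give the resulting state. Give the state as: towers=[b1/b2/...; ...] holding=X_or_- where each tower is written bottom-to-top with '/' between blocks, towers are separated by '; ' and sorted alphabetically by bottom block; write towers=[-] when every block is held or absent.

before: towers=[B/E/C/H; F/D/A; G] holding=-
pre[unstack(A, D)]: on(A,D) ✓, clear(A) ✓, handempty ✓
all met → apply unstack(A, D)
after:  towers=[B/E/C/H; F/D; G] holding=A

towers=[B/E/C/H; F/D; G] holding=A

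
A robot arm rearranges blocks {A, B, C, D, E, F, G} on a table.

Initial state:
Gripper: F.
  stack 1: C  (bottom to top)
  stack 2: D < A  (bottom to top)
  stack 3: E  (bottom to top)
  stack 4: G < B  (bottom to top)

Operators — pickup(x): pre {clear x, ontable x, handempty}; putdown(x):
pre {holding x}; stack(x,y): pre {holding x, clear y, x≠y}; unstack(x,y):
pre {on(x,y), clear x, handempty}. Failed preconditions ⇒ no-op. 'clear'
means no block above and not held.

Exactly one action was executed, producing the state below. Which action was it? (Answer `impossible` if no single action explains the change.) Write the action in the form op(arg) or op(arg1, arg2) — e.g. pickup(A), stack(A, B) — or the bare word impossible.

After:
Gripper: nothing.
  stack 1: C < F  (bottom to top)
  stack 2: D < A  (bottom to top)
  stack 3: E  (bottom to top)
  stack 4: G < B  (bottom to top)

stack(F, C)

target: towers=[C/F; D/A; E; G/B] holding=-
        putdown(F) → towers=[C; D/A; E; F; G/B] holding=-
       stack(F, B) → towers=[C; D/A; E; G/B/F] holding=-
       stack(F, A) → towers=[C; D/A/F; E; G/B] holding=-
       stack(F, E) → towers=[C; D/A; E/F; G/B] holding=-
       stack(F, C) → towers=[C/F; D/A; E; G/B] holding=-  ← match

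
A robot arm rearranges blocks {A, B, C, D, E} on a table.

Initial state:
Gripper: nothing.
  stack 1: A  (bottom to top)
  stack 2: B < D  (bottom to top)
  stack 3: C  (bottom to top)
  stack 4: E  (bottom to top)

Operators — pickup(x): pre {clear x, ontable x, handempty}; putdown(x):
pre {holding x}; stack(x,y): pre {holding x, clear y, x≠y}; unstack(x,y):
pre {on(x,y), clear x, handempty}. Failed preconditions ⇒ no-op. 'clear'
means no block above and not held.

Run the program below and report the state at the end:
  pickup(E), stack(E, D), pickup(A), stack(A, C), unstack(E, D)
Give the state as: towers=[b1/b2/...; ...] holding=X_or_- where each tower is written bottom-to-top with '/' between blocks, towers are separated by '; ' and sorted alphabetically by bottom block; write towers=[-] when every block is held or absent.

step 1 (pickup(E)): towers=[A; B/D; C] holding=E
step 2 (stack(E, D)): towers=[A; B/D/E; C] holding=-
step 3 (pickup(A)): towers=[B/D/E; C] holding=A
step 4 (stack(A, C)): towers=[B/D/E; C/A] holding=-
step 5 (unstack(E, D)): towers=[B/D; C/A] holding=E

towers=[B/D; C/A] holding=E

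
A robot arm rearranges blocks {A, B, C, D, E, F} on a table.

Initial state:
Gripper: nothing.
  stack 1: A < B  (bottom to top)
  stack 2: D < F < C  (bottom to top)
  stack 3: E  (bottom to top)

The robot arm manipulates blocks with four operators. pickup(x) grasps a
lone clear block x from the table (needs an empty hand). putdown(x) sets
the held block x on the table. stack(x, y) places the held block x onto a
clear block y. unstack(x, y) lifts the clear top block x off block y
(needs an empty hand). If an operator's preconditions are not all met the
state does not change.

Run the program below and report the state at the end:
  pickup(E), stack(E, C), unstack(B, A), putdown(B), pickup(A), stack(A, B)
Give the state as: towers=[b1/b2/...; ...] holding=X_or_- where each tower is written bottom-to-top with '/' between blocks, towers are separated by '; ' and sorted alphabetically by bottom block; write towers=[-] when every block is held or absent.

step 1 (pickup(E)): towers=[A/B; D/F/C] holding=E
step 2 (stack(E, C)): towers=[A/B; D/F/C/E] holding=-
step 3 (unstack(B, A)): towers=[A; D/F/C/E] holding=B
step 4 (putdown(B)): towers=[A; B; D/F/C/E] holding=-
step 5 (pickup(A)): towers=[B; D/F/C/E] holding=A
step 6 (stack(A, B)): towers=[B/A; D/F/C/E] holding=-

towers=[B/A; D/F/C/E] holding=-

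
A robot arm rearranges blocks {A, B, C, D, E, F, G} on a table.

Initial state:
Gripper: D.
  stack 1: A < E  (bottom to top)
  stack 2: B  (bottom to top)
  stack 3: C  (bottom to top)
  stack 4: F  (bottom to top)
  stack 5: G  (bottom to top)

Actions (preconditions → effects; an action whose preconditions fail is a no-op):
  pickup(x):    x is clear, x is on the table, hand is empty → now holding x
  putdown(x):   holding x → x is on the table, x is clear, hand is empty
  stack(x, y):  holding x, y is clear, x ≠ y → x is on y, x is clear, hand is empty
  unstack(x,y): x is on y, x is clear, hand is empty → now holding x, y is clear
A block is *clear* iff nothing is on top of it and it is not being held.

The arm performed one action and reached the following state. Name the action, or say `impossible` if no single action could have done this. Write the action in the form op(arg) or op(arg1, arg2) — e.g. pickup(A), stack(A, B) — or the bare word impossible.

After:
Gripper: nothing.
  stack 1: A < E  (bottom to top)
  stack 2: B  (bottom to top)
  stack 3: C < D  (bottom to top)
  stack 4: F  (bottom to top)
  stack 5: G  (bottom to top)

stack(D, C)

target: towers=[A/E; B; C/D; F; G] holding=-
        putdown(D) → towers=[A/E; B; C; D; F; G] holding=-
       stack(D, B) → towers=[A/E; B/D; C; F; G] holding=-
       stack(D, F) → towers=[A/E; B; C; F/D; G] holding=-
       stack(D, G) → towers=[A/E; B; C; F; G/D] holding=-
       stack(D, E) → towers=[A/E/D; B; C; F; G] holding=-
       stack(D, C) → towers=[A/E; B; C/D; F; G] holding=-  ← match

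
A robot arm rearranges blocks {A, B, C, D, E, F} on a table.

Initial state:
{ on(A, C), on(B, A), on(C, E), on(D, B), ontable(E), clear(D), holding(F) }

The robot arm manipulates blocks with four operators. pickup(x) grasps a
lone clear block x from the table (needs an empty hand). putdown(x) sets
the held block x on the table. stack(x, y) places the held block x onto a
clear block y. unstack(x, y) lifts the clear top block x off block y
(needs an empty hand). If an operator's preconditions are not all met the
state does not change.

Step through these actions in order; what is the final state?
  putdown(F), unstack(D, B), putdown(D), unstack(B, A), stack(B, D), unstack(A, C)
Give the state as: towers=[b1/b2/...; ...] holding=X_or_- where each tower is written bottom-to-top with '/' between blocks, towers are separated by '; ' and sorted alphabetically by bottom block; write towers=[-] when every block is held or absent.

towers=[D/B; E/C; F] holding=A

step 1 (putdown(F)): towers=[E/C/A/B/D; F] holding=-
step 2 (unstack(D, B)): towers=[E/C/A/B; F] holding=D
step 3 (putdown(D)): towers=[D; E/C/A/B; F] holding=-
step 4 (unstack(B, A)): towers=[D; E/C/A; F] holding=B
step 5 (stack(B, D)): towers=[D/B; E/C/A; F] holding=-
step 6 (unstack(A, C)): towers=[D/B; E/C; F] holding=A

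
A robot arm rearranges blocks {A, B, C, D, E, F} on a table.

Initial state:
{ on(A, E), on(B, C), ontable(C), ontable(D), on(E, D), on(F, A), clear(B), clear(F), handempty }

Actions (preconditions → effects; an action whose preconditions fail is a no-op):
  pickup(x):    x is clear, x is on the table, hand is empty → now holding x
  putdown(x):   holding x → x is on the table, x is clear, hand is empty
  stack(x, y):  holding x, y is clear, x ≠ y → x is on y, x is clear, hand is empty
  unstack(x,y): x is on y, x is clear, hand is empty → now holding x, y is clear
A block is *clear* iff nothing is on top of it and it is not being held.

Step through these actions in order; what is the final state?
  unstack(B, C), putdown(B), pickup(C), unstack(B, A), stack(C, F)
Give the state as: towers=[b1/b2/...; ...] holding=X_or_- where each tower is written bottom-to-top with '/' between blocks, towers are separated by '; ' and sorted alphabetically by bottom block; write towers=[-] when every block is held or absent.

step 1 (unstack(B, C)): towers=[C; D/E/A/F] holding=B
step 2 (putdown(B)): towers=[B; C; D/E/A/F] holding=-
step 3 (pickup(C)): towers=[B; D/E/A/F] holding=C
step 4 (unstack(B, A)) [no-op]: towers=[B; D/E/A/F] holding=C
step 5 (stack(C, F)): towers=[B; D/E/A/F/C] holding=-

towers=[B; D/E/A/F/C] holding=-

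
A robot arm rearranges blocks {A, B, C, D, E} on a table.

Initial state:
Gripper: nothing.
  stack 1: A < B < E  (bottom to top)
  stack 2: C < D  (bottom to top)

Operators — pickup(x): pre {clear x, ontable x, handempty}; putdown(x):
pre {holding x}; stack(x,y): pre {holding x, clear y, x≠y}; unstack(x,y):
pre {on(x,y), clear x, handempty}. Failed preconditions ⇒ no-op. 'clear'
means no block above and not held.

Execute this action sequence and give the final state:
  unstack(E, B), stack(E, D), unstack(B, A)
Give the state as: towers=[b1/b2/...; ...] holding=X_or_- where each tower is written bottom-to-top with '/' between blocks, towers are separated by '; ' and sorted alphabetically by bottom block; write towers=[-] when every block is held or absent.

step 1 (unstack(E, B)): towers=[A/B; C/D] holding=E
step 2 (stack(E, D)): towers=[A/B; C/D/E] holding=-
step 3 (unstack(B, A)): towers=[A; C/D/E] holding=B

towers=[A; C/D/E] holding=B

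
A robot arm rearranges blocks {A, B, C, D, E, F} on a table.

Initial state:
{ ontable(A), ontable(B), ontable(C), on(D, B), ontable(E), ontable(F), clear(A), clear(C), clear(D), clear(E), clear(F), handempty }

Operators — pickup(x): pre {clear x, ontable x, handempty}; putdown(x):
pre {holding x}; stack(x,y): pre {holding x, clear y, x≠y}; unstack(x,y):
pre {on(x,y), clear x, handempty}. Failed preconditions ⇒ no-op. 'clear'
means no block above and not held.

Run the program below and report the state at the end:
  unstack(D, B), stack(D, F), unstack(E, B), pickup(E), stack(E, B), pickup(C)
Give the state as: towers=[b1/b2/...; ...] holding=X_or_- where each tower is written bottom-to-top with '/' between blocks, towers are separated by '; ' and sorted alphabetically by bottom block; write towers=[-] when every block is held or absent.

step 1 (unstack(D, B)): towers=[A; B; C; E; F] holding=D
step 2 (stack(D, F)): towers=[A; B; C; E; F/D] holding=-
step 3 (unstack(E, B)) [no-op]: towers=[A; B; C; E; F/D] holding=-
step 4 (pickup(E)): towers=[A; B; C; F/D] holding=E
step 5 (stack(E, B)): towers=[A; B/E; C; F/D] holding=-
step 6 (pickup(C)): towers=[A; B/E; F/D] holding=C

towers=[A; B/E; F/D] holding=C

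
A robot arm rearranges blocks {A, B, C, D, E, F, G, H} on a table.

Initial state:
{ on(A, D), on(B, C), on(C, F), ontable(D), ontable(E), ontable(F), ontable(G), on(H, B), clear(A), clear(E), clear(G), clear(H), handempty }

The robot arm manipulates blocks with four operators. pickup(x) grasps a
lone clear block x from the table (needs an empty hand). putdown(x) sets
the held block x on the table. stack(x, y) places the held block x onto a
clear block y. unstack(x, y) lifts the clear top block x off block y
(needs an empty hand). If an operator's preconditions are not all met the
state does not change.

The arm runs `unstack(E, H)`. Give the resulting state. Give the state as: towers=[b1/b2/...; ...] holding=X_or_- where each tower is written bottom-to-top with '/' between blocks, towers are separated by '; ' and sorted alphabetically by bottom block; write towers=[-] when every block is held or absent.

towers=[D/A; E; F/C/B/H; G] holding=-

before: towers=[D/A; E; F/C/B/H; G] holding=-
pre[unstack(E, H)]: on(E,H) no, clear(E) yes, handempty yes
on(E,H) unmet → unstack(E, H) is a no-op
after:  towers=[D/A; E; F/C/B/H; G] holding=-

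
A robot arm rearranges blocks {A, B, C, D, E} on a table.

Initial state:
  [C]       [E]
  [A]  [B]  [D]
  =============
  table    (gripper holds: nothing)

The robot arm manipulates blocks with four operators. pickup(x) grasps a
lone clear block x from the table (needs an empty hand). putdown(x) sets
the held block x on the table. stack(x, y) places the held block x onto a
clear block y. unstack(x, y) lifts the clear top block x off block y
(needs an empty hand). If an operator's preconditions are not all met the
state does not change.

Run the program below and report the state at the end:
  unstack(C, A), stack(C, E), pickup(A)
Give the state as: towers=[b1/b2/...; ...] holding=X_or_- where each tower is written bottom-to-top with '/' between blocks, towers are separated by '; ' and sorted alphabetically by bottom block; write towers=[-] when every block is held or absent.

step 1 (unstack(C, A)): towers=[A; B; D/E] holding=C
step 2 (stack(C, E)): towers=[A; B; D/E/C] holding=-
step 3 (pickup(A)): towers=[B; D/E/C] holding=A

towers=[B; D/E/C] holding=A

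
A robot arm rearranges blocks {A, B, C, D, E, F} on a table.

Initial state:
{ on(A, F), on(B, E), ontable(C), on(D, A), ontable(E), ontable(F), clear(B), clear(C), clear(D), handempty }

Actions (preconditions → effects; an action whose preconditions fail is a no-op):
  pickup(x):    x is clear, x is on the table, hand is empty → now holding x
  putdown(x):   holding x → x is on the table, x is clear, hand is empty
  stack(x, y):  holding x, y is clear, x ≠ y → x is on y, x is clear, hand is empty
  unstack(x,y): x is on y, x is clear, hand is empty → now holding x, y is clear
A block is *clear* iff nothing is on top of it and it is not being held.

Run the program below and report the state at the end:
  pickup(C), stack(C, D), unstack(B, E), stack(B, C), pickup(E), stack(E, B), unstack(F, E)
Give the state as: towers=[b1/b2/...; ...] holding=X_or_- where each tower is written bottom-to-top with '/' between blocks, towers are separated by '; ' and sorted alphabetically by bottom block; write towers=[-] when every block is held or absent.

step 1 (pickup(C)): towers=[E/B; F/A/D] holding=C
step 2 (stack(C, D)): towers=[E/B; F/A/D/C] holding=-
step 3 (unstack(B, E)): towers=[E; F/A/D/C] holding=B
step 4 (stack(B, C)): towers=[E; F/A/D/C/B] holding=-
step 5 (pickup(E)): towers=[F/A/D/C/B] holding=E
step 6 (stack(E, B)): towers=[F/A/D/C/B/E] holding=-
step 7 (unstack(F, E)) [no-op]: towers=[F/A/D/C/B/E] holding=-

towers=[F/A/D/C/B/E] holding=-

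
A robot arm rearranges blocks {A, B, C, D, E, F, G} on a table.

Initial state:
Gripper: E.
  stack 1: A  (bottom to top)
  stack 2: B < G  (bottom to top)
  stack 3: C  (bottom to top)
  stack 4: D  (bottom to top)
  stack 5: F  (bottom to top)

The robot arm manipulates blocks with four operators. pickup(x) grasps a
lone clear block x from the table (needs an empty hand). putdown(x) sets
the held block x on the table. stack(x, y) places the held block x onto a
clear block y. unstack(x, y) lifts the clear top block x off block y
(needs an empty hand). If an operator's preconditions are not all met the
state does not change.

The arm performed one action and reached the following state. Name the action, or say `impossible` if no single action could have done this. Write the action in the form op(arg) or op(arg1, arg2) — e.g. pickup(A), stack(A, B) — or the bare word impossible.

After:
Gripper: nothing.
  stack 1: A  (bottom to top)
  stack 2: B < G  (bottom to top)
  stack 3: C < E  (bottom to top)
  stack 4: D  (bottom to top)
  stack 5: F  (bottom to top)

stack(E, C)

target: towers=[A; B/G; C/E; D; F] holding=-
        putdown(E) → towers=[A; B/G; C; D; E; F] holding=-
       stack(E, F) → towers=[A; B/G; C; D; F/E] holding=-
       stack(E, G) → towers=[A; B/G/E; C; D; F] holding=-
       stack(E, D) → towers=[A; B/G; C; D/E; F] holding=-
       stack(E, A) → towers=[A/E; B/G; C; D; F] holding=-
       stack(E, C) → towers=[A; B/G; C/E; D; F] holding=-  ← match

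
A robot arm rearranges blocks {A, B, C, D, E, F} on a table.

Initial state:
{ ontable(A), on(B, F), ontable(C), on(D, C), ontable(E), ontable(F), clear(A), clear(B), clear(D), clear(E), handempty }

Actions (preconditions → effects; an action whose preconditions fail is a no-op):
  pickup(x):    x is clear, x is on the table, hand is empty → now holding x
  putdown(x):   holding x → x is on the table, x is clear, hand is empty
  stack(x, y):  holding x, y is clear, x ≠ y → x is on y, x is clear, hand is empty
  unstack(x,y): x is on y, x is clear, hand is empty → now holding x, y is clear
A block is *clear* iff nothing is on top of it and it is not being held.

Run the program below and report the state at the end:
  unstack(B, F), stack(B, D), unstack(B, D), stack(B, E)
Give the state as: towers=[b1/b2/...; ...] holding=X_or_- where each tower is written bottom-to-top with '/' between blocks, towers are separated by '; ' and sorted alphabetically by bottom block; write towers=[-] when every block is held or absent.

step 1 (unstack(B, F)): towers=[A; C/D; E; F] holding=B
step 2 (stack(B, D)): towers=[A; C/D/B; E; F] holding=-
step 3 (unstack(B, D)): towers=[A; C/D; E; F] holding=B
step 4 (stack(B, E)): towers=[A; C/D; E/B; F] holding=-

towers=[A; C/D; E/B; F] holding=-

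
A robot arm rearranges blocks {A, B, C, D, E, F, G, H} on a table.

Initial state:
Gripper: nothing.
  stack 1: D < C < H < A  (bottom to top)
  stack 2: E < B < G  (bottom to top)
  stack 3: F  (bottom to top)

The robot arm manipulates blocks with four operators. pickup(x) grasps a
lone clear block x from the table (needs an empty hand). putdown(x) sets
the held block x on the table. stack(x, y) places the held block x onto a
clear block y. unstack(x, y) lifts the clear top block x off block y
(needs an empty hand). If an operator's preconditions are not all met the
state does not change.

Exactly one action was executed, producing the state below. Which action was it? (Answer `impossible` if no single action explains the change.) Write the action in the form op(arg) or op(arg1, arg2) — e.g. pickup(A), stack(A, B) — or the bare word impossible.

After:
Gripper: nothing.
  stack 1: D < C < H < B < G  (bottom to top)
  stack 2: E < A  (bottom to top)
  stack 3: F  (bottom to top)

impossible

target: towers=[D/C/H/B/G; E/A; F] holding=-
     unstack(G, B) → towers=[D/C/H/A; E/B; F] holding=G
     unstack(A, H) → towers=[D/C/H; E/B/G; F] holding=A
         pickup(F) → towers=[D/C/H/A; E/B/G] holding=F
none of the 3 applicable actions match → impossible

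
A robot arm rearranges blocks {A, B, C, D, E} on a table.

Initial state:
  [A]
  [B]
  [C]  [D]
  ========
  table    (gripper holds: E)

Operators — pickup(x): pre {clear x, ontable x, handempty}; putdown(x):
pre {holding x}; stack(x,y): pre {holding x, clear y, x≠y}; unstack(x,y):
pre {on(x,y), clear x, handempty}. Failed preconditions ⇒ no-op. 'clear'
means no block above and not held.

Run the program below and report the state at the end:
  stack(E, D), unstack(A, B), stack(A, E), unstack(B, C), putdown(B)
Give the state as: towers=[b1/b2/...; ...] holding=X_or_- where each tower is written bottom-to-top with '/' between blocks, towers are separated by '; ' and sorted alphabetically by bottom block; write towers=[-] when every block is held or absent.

step 1 (stack(E, D)): towers=[C/B/A; D/E] holding=-
step 2 (unstack(A, B)): towers=[C/B; D/E] holding=A
step 3 (stack(A, E)): towers=[C/B; D/E/A] holding=-
step 4 (unstack(B, C)): towers=[C; D/E/A] holding=B
step 5 (putdown(B)): towers=[B; C; D/E/A] holding=-

towers=[B; C; D/E/A] holding=-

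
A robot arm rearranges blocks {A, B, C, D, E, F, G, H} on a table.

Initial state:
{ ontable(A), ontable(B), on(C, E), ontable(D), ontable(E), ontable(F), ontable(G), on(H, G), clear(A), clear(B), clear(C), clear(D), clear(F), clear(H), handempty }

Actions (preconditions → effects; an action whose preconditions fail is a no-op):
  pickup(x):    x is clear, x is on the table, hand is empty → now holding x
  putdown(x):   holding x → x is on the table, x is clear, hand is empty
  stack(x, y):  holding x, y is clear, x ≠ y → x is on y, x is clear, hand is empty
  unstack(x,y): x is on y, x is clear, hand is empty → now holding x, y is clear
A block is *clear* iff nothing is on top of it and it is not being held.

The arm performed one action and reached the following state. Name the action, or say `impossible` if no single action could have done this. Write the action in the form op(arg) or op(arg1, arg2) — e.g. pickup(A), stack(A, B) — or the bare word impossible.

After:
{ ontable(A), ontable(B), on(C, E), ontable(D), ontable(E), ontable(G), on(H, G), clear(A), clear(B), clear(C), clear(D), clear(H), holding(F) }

pickup(F)

target: towers=[A; B; D; E/C; G/H] holding=F
         pickup(A) → towers=[B; D; E/C; F; G/H] holding=A
     unstack(H, G) → towers=[A; B; D; E/C; F; G] holding=H
         pickup(B) → towers=[A; D; E/C; F; G/H] holding=B
         pickup(F) → towers=[A; B; D; E/C; G/H] holding=F  ← match
         pickup(D) → towers=[A; B; E/C; F; G/H] holding=D
     unstack(C, E) → towers=[A; B; D; E; F; G/H] holding=C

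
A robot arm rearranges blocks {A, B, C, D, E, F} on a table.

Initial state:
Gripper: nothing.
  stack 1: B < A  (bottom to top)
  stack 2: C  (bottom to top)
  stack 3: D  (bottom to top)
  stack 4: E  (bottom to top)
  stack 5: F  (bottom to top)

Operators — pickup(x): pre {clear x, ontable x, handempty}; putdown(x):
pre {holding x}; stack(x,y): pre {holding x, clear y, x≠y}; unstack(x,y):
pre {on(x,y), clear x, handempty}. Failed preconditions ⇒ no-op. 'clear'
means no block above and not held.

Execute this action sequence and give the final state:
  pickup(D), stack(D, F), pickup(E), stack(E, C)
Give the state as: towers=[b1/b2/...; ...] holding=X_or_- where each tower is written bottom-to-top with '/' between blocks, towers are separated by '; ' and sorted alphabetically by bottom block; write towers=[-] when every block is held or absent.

towers=[B/A; C/E; F/D] holding=-

step 1 (pickup(D)): towers=[B/A; C; E; F] holding=D
step 2 (stack(D, F)): towers=[B/A; C; E; F/D] holding=-
step 3 (pickup(E)): towers=[B/A; C; F/D] holding=E
step 4 (stack(E, C)): towers=[B/A; C/E; F/D] holding=-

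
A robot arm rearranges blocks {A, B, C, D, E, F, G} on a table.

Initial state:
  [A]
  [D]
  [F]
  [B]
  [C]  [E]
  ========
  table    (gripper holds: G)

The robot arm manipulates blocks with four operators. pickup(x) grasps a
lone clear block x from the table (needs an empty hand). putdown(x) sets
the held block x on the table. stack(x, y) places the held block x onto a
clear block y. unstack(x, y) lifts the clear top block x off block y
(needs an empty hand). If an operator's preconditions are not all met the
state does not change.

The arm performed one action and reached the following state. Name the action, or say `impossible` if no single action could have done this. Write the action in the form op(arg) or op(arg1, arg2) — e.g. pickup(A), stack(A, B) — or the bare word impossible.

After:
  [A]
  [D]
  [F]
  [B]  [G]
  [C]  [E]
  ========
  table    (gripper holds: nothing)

stack(G, E)

target: towers=[C/B/F/D/A; E/G] holding=-
        putdown(G) → towers=[C/B/F/D/A; E; G] holding=-
       stack(G, A) → towers=[C/B/F/D/A/G; E] holding=-
       stack(G, E) → towers=[C/B/F/D/A; E/G] holding=-  ← match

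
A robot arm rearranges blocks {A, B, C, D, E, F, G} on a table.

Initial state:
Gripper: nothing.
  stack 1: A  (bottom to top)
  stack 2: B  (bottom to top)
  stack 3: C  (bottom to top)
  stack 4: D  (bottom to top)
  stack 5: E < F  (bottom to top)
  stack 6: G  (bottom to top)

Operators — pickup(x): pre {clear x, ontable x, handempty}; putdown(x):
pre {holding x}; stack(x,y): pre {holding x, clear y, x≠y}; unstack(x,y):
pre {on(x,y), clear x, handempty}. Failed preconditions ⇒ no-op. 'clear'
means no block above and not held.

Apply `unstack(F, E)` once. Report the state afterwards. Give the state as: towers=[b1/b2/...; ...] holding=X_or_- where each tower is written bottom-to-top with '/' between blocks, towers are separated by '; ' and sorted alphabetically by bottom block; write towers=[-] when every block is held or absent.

towers=[A; B; C; D; E; G] holding=F

before: towers=[A; B; C; D; E/F; G] holding=-
pre[unstack(F, E)]: on(F,E) ok, clear(F) ok, handempty ok
all met → apply unstack(F, E)
after:  towers=[A; B; C; D; E; G] holding=F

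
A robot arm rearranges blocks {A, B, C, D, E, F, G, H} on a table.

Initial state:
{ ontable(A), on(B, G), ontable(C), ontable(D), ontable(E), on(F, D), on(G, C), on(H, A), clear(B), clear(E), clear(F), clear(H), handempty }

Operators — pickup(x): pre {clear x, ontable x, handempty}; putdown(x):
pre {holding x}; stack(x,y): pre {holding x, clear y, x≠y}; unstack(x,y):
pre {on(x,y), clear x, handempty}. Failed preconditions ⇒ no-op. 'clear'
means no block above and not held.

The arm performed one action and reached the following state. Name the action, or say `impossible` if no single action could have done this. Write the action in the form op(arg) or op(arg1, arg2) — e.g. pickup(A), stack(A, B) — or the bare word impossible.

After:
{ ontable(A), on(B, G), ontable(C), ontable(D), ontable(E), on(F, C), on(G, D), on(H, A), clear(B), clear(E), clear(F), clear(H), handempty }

target: towers=[A/H; C/F; D/G/B; E] holding=-
         pickup(E) → towers=[A/H; C/G/B; D/F] holding=E
     unstack(H, A) → towers=[A; C/G/B; D/F; E] holding=H
     unstack(B, G) → towers=[A/H; C/G; D/F; E] holding=B
     unstack(F, D) → towers=[A/H; C/G/B; D; E] holding=F
none of the 4 applicable actions match → impossible

impossible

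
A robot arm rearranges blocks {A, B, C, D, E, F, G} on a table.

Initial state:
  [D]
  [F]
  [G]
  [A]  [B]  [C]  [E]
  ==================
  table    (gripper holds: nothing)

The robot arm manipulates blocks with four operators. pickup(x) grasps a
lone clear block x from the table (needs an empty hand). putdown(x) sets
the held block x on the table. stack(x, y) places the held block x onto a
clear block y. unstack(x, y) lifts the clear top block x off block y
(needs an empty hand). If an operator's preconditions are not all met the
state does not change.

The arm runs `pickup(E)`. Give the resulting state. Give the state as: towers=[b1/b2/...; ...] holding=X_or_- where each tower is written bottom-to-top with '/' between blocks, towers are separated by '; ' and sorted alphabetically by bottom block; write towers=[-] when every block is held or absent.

towers=[A/G/F/D; B; C] holding=E

before: towers=[A/G/F/D; B; C; E] holding=-
pre[pickup(E)]: clear(E) ok, ontable(E) ok, handempty ok
all met → apply pickup(E)
after:  towers=[A/G/F/D; B; C] holding=E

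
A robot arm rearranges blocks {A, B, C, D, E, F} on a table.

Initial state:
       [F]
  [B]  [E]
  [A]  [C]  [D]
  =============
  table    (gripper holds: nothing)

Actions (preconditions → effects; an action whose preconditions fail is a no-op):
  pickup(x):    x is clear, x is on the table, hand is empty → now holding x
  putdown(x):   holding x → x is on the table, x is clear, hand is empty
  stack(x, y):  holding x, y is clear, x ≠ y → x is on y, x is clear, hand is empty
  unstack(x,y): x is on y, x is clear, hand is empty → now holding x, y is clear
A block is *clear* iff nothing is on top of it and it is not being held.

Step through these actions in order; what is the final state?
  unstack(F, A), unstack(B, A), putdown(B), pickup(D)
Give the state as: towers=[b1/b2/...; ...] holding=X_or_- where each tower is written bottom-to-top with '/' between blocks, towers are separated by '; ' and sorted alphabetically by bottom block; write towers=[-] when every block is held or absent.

towers=[A; B; C/E/F] holding=D

step 1 (unstack(F, A)) [no-op]: towers=[A/B; C/E/F; D] holding=-
step 2 (unstack(B, A)): towers=[A; C/E/F; D] holding=B
step 3 (putdown(B)): towers=[A; B; C/E/F; D] holding=-
step 4 (pickup(D)): towers=[A; B; C/E/F] holding=D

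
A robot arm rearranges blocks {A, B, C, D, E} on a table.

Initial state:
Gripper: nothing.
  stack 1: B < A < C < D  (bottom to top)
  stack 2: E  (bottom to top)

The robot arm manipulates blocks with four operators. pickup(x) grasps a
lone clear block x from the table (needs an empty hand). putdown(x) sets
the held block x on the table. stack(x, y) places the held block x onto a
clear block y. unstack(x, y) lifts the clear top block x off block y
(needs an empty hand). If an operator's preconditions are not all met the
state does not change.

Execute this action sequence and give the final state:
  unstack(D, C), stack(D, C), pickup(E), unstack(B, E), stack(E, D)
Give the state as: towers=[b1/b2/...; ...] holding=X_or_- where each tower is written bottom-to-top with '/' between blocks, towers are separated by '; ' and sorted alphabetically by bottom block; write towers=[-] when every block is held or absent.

step 1 (unstack(D, C)): towers=[B/A/C; E] holding=D
step 2 (stack(D, C)): towers=[B/A/C/D; E] holding=-
step 3 (pickup(E)): towers=[B/A/C/D] holding=E
step 4 (unstack(B, E)) [no-op]: towers=[B/A/C/D] holding=E
step 5 (stack(E, D)): towers=[B/A/C/D/E] holding=-

towers=[B/A/C/D/E] holding=-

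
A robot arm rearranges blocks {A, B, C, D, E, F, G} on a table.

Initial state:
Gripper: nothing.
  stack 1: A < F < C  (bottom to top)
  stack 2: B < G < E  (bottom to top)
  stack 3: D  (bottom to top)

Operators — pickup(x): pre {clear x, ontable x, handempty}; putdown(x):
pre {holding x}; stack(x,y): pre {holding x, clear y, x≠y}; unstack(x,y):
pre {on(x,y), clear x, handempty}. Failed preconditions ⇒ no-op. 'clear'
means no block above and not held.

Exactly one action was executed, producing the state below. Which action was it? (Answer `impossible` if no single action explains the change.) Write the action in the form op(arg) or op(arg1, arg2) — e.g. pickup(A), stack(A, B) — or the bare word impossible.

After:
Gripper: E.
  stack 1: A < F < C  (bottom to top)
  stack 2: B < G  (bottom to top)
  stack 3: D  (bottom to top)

target: towers=[A/F/C; B/G; D] holding=E
         pickup(D) → towers=[A/F/C; B/G/E] holding=D
     unstack(E, G) → towers=[A/F/C; B/G; D] holding=E  ← match
     unstack(C, F) → towers=[A/F; B/G/E; D] holding=C

unstack(E, G)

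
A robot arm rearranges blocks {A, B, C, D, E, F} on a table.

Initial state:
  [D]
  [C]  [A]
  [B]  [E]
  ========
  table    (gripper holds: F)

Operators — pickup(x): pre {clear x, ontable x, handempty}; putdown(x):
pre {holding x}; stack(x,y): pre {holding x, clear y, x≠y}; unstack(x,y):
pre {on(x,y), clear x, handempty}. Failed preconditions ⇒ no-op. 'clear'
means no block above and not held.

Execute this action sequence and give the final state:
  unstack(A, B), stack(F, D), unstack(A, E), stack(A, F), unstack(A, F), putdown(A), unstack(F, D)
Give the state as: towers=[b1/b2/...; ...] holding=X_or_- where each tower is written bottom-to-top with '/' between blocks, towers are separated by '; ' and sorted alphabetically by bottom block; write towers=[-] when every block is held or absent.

towers=[A; B/C/D; E] holding=F

step 1 (unstack(A, B)) [no-op]: towers=[B/C/D; E/A] holding=F
step 2 (stack(F, D)): towers=[B/C/D/F; E/A] holding=-
step 3 (unstack(A, E)): towers=[B/C/D/F; E] holding=A
step 4 (stack(A, F)): towers=[B/C/D/F/A; E] holding=-
step 5 (unstack(A, F)): towers=[B/C/D/F; E] holding=A
step 6 (putdown(A)): towers=[A; B/C/D/F; E] holding=-
step 7 (unstack(F, D)): towers=[A; B/C/D; E] holding=F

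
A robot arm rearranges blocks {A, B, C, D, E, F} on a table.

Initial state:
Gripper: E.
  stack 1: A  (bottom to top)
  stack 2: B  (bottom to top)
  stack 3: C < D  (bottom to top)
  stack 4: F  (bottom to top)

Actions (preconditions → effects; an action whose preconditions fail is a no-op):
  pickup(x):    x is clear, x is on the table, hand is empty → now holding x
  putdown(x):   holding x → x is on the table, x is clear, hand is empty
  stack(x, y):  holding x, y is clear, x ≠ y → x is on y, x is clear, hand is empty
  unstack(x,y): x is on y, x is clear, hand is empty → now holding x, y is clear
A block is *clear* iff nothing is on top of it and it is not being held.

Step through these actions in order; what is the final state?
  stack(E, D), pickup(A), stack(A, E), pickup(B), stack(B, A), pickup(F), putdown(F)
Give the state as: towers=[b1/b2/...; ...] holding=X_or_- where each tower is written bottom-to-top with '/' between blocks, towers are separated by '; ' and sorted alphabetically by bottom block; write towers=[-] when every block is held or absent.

towers=[C/D/E/A/B; F] holding=-

step 1 (stack(E, D)): towers=[A; B; C/D/E; F] holding=-
step 2 (pickup(A)): towers=[B; C/D/E; F] holding=A
step 3 (stack(A, E)): towers=[B; C/D/E/A; F] holding=-
step 4 (pickup(B)): towers=[C/D/E/A; F] holding=B
step 5 (stack(B, A)): towers=[C/D/E/A/B; F] holding=-
step 6 (pickup(F)): towers=[C/D/E/A/B] holding=F
step 7 (putdown(F)): towers=[C/D/E/A/B; F] holding=-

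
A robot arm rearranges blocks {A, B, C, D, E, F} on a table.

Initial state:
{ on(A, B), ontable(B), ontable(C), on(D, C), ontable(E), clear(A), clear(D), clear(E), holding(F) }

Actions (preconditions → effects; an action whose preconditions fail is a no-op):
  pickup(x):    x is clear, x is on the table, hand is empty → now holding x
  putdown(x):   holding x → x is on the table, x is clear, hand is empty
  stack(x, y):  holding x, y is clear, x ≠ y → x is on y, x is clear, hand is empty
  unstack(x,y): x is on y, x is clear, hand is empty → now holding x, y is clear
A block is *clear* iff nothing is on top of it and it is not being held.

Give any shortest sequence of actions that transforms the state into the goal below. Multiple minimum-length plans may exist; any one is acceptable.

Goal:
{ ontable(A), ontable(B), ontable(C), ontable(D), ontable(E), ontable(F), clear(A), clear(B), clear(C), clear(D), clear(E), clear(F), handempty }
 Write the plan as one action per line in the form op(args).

putdown(F)
unstack(D, C)
putdown(D)
unstack(A, B)
putdown(A)

step 1 (putdown(F)): towers=[B/A; C/D; E; F] holding=-
step 2 (unstack(D, C)): towers=[B/A; C; E; F] holding=D
step 3 (putdown(D)): towers=[B/A; C; D; E; F] holding=-
step 4 (unstack(A, B)): towers=[B; C; D; E; F] holding=A
step 5 (putdown(A)): towers=[A; B; C; D; E; F] holding=-
goal check: towers=[A; B; C; D; E; F] holding=- — reached (length 5, optimal by BFS)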